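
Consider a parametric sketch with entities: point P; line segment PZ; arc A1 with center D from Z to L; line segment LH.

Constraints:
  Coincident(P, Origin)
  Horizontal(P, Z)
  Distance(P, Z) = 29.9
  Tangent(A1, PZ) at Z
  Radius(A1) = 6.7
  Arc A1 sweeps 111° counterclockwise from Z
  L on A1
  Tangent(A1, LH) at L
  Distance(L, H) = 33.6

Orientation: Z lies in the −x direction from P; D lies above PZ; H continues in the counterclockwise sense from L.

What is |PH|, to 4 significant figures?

53.96

P is at the origin; PZ is horizontal with |PZ| = 29.9 and Z on the −x side, so Z = (-29.90, 0.000). The tangent condition forces DZ to be normal to PZ, so D = Z + (0, 6.7) = (-29.90, 6.700). On A1, Z sits at bearing -90° from D; a 111° counterclockwise sweep puts L at bearing 21°, so L = D + 6.7·(cos 21°, sin 21°) = (-23.65, 9.101). The tangent condition forces DL to be normal to LH, so LH runs along (−sin 21°, cos 21°); with |LH| = 33.6, H = (-35.69, 40.47). Then |PH| = |H − P| = 53.96.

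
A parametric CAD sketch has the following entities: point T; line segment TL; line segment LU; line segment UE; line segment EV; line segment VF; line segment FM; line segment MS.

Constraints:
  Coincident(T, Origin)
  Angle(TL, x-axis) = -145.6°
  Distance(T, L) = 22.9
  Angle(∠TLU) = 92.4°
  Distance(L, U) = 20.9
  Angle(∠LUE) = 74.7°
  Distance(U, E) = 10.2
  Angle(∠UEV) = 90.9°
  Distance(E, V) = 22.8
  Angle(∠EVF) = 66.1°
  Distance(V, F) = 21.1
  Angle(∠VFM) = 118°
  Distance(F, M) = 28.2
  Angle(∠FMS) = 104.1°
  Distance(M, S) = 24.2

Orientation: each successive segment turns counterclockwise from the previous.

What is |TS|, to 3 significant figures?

40.0

∠VFM = 118.0° gives FM at -47.7° from the x-axis; with |FM| = 28.2, M = (-5.55, -48.2). ∠FMS = 104.1° gives MS at 28.2° from the x-axis; with |MS| = 24.2, S = (15.8, -36.7). Then |TS| = |S − T| = 40.0.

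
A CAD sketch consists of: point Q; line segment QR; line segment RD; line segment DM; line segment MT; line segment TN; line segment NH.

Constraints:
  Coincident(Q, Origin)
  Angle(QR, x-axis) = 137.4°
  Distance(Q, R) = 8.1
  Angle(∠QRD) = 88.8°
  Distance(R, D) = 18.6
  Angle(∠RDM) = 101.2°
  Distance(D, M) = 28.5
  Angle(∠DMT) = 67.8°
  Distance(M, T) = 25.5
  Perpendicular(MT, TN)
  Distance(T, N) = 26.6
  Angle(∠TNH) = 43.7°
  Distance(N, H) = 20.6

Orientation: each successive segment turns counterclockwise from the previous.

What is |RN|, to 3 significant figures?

5.16

Q is at the origin; QR runs at 137.4° with length 8.1, so R = (-5.96, 5.48). ∠QRD = 88.8° gives RD at -131° from the x-axis; with |RD| = 18.6, D = (-18.3, -8.47). ∠RDM = 101.2° gives DM at -52.6° from the x-axis; with |DM| = 28.5, M = (-0.953, -31.1). ∠DMT = 67.8° gives MT at 59.6° from the x-axis; with |MT| = 25.5, T = (12.0, -9.12). MT ⟂ TN, so TN runs at 150°; with |TN| = 26.6, N = (-11.0, 4.34). Then |RN| = |N − R| = 5.16.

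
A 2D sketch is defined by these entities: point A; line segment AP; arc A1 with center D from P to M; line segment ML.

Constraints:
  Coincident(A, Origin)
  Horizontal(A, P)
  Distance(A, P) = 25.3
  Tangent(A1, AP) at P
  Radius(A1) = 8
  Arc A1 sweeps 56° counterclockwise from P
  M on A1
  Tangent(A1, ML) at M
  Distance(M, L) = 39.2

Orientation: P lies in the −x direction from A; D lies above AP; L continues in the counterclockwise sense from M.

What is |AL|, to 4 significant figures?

36.17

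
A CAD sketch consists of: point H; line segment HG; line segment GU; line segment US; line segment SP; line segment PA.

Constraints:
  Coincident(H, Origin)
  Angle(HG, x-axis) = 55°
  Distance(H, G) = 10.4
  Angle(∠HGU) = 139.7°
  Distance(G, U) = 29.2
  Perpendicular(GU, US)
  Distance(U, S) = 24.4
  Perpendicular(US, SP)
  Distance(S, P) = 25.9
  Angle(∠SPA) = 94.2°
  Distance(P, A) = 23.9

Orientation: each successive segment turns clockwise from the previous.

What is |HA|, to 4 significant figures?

11.31

H is at the origin; HG runs at 55.0° with length 10.4, so G = (5.965, 8.519). ∠HGU = 139.7° gives GU at 14.70° from the x-axis; with |GU| = 29.2, U = (34.21, 15.93). GU ⟂ US, so US runs at -75.30°; with |US| = 24.4, S = (40.40, -7.672). The perpendicularity gives SP at right angles to US, so SP runs at -165.3°; with |SP| = 25.9, P = (15.35, -14.24). ∠SPA = 94.2° gives PA at 108.9° from the x-axis; with |PA| = 23.9, A = (7.607, 8.367). Then |HA| = |A − H| = 11.31.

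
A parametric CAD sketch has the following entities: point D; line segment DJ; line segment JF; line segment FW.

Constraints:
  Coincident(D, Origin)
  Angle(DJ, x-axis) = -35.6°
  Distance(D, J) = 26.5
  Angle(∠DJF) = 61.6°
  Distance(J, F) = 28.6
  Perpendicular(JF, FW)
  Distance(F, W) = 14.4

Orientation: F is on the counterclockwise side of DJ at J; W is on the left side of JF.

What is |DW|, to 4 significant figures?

18.31

D is at the origin; DJ runs at -35.6° with length 26.5, so J = 26.5·(cos -35.6°, sin -35.6°) = (21.55, -15.43). ∠DJF = 61.6°, so JF runs at -35.6° + (180° − 61.6°) = 82.80° from the x-axis; with |JF| = 28.6, F = J + 28.6·(cos 82.80°, sin 82.80°) = (25.13, 12.95). JF is perpendicular to FW; with |FW| = 14.4 on the left of JF, W = F + 14.4·(-0.9921, 0.1253) = (10.85, 14.75). Then |DW| = |W − D| = 18.31.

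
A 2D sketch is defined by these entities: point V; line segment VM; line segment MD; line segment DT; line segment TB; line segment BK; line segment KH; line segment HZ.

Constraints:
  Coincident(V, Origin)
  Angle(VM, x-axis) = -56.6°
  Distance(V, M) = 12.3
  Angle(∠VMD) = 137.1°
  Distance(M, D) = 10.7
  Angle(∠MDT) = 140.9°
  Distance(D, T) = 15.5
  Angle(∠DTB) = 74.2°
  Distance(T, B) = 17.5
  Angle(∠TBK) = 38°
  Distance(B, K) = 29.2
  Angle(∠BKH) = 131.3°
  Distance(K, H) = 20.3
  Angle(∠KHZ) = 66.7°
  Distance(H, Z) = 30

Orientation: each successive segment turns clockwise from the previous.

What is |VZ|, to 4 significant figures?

45.26

V is at the origin; VM runs at -56.6° with length 12.3, so M = (6.771, -10.27). ∠VMD = 137.1° gives MD at -99.50° from the x-axis; with |MD| = 10.7, D = (5.005, -20.82). ∠MDT = 140.9° gives DT at -138.6° from the x-axis; with |DT| = 15.5, T = (-6.622, -31.07). ∠DTB = 74.2° gives TB at 115.6° from the x-axis; with |TB| = 17.5, B = (-14.18, -15.29). ∠TBK = 38.0° gives BK at -26.40° from the x-axis; with |BK| = 29.2, K = (11.97, -28.27). ∠BKH = 131.3° gives KH at -75.10° from the x-axis; with |KH| = 20.3, H = (17.19, -47.89). ∠KHZ = 66.7° gives HZ at 171.6° from the x-axis; with |HZ| = 30.0, Z = (-12.49, -43.51). Then |VZ| = |Z − V| = 45.26.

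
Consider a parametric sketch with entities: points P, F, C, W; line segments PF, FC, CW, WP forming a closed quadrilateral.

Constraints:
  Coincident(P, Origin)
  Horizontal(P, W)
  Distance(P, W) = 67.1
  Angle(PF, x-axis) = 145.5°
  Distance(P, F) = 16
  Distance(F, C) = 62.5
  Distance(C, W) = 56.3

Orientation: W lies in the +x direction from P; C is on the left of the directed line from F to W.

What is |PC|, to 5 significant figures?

59.551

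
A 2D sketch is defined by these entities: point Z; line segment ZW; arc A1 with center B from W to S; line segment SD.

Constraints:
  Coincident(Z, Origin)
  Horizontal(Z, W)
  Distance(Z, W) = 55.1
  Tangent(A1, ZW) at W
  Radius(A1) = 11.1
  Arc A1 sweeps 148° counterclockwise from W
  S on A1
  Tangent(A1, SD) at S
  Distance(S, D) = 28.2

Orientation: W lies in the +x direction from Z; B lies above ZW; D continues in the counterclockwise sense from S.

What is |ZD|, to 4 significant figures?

51.29

On A1, W sits at bearing -90° from B; a 148° counterclockwise sweep puts S at bearing 58°, so S = B + 11.1·(cos 58°, sin 58°) = (60.98, 20.51). A1 meets SD tangentially, so BS is at right angles to SD, so SD runs along (−sin 58°, cos 58°); with |SD| = 28.2, D = (37.07, 35.46). Then |ZD| = |D − Z| = 51.29.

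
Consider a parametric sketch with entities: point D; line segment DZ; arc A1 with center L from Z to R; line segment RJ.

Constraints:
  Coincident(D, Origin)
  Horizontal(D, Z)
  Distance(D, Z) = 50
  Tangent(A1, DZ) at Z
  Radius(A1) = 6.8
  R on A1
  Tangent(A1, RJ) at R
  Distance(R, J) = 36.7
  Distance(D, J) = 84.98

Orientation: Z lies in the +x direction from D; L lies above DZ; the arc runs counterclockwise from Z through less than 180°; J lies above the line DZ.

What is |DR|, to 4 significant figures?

55.07

D is at the origin; D and Z share the same y with |DZ| = 50.0 and Z on the +x side, so Z = (50.00, 0.000). Since A1 is tangent to DZ there, LZ ⟂ DZ, so L = Z + (0, 6.8) = (50.00, 6.800). Since LR ⟂ RJ (tangency), |LJ| = √(6.8² + 36.7²) = 37.32 regardless of where R sits on A1. So J lies on both circle(D, 84.98) and circle(L, 37.32); the above-DZ intersection is J = (79.76, 29.33). R is the foot of the tangent from J: R = (55.02, 2.217).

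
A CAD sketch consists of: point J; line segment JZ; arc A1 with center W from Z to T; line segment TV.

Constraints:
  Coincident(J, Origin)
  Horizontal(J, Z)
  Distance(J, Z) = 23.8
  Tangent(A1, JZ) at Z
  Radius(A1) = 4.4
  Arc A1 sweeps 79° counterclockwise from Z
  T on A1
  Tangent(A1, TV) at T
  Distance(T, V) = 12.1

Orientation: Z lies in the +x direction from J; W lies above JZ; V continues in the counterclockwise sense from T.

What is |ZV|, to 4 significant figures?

16.80

J is at the origin; J and Z share the same y with |JZ| = 23.8 and Z on the +x side, so Z = (23.80, 0.000). Since A1 is tangent to JZ there, WZ ⟂ JZ, so W = Z + (0, 4.4) = (23.80, 4.400). On A1, Z sits at bearing -90° from W; a 79° counterclockwise sweep puts T at bearing -11°, so T = W + 4.4·(cos -11°, sin -11°) = (28.12, 3.560). Tangency of A1 to TV means the radius WT is perpendicular to TV, so TV runs along (−sin -11°, cos -11°); with |TV| = 12.1, V = (30.43, 15.44). Then |ZV| = |V − Z| = 16.80.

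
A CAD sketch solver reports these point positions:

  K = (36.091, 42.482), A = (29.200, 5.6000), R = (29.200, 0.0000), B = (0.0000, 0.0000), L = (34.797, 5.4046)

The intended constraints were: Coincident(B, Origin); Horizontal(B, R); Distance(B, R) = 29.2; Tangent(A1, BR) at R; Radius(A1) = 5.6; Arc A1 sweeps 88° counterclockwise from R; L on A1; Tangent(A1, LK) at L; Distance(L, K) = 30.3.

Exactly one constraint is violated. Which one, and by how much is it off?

Distance(L, K) = 30.3 — off by 6.80.

B = (0.00, 0.00) ✓; B.y = 0.00, R.y = 0.00 ✓; |BR| = 29.20 ✓; ∠(AR, RB) = 90.00° ✓; |AR| = 5.600 ✓; bearing(A→L) − bearing(A→R) = 88.00° ✓; |AL| = 5.600 ✓; ∠(AL, LK) = 90.00° ✓; |LK| = 37.10 ✗.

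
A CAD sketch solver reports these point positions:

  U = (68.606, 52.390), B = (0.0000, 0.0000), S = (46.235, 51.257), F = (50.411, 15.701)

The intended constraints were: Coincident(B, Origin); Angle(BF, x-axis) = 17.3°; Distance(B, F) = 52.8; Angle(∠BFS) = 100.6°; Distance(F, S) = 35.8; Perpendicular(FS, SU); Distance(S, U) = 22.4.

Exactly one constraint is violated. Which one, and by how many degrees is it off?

Perpendicular(FS, SU) — off by 3.80°.

B = (0.00, 0.00) ✓; BF at 17.30° ✓; |BF| = 52.80 ✓; ∠BFS = 100.6° ✓; |FS| = 35.80 ✓; ∠(FS, SU) = 93.80° ✗; |SU| = 22.40 ✓.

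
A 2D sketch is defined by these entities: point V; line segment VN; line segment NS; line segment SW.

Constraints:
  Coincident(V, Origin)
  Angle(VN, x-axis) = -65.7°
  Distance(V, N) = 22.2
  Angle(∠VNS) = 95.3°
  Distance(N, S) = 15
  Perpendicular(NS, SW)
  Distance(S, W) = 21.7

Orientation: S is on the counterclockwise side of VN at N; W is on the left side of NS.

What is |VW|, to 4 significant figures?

17.06

∠VNS = 95.3°, so NS runs at -65.7° + (180° − 95.3°) = 19.00° from the x-axis; with |NS| = 15.0, S = N + 15.0·(cos 19.00°, sin 19.00°) = (23.32, -15.35). NS ⟂ SW; with |SW| = 21.7 on the left of NS, W = S + 21.7·(-0.3256, 0.9455) = (16.25, 5.168). Then |VW| = |W − V| = 17.06.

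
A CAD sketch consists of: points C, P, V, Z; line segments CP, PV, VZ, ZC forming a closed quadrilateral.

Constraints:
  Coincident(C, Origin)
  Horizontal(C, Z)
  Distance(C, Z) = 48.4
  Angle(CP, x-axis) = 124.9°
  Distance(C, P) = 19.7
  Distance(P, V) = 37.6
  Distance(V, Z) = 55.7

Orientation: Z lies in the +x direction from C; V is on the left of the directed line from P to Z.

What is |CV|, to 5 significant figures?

46.108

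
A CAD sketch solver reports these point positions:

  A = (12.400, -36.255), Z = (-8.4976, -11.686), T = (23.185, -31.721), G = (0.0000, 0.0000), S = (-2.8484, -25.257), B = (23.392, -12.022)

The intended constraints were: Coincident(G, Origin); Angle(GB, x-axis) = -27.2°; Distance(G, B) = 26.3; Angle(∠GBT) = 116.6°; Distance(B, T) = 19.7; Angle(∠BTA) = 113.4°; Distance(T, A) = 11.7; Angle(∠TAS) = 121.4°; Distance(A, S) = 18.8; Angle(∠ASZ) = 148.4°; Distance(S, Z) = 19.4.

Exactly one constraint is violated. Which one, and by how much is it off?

Distance(S, Z) = 19.4 — off by 4.70.

G = (0.00, 0.00) ✓; GB at -27.20° ✓; |GB| = 26.30 ✓; ∠GBT = 116.6° ✓; |BT| = 19.70 ✓; ∠BTA = 113.4° ✓; |TA| = 11.70 ✓; ∠TAS = 121.4° ✓; |AS| = 18.80 ✓; ∠ASZ = 148.4° ✓; |SZ| = 14.70 ✗.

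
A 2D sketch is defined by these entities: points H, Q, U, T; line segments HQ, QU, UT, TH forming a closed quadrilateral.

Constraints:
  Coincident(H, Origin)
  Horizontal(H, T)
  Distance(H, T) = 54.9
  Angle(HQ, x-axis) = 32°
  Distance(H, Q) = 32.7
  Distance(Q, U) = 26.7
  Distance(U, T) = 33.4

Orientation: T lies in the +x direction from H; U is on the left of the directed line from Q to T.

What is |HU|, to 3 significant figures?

59.4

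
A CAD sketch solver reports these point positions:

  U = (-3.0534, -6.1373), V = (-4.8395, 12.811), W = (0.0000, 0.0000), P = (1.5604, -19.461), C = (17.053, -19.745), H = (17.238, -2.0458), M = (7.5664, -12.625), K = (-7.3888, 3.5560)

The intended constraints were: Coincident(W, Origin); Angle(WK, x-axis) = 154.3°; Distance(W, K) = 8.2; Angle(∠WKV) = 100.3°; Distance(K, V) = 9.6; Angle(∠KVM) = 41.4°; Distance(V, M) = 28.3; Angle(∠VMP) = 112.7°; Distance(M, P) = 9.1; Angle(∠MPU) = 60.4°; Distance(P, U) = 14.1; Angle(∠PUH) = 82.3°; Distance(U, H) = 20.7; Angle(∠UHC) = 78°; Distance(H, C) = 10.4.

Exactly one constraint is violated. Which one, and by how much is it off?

Distance(H, C) = 10.4 — off by 7.30.

W = (0.00, 0.00) ✓; WK at 154.3° ✓; |WK| = 8.200 ✓; ∠WKV = 100.3° ✓; |KV| = 9.600 ✓; ∠KVM = 41.40° ✓; |VM| = 28.30 ✓; ∠VMP = 112.7° ✓; |MP| = 9.100 ✓; ∠MPU = 60.40° ✓; |PU| = 14.10 ✓; ∠PUH = 82.30° ✓; |UH| = 20.70 ✓; ∠UHC = 78.00° ✓; |HC| = 17.70 ✗.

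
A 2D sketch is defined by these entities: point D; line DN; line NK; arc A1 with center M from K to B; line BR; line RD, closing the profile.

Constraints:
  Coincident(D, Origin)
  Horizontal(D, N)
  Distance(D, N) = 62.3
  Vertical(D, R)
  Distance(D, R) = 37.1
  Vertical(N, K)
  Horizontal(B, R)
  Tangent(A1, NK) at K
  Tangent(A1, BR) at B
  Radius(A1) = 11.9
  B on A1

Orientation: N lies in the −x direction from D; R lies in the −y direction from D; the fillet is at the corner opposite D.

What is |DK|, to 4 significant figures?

67.20

The virtual corner opposite D is at (-62.30, -37.10). Tangency of A1 to NK means the radius MK is perpendicular to NK and A1 meets BR tangentially, so MB is at right angles to BR, with radius 11.9, so the center M sits 11.9 in from both sides at M = (-50.40, -25.20). That places the tangent points at K = (-62.30, -25.20) on NK and B = (-50.40, -37.10) on BR. Then |DK| = |K − D| = 67.20.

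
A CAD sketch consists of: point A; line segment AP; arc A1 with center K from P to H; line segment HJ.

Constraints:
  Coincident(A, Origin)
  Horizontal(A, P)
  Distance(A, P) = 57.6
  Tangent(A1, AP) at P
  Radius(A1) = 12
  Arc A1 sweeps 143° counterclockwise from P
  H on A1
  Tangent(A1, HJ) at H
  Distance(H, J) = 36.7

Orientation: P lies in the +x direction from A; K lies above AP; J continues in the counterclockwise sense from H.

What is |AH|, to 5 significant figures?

68.321

A1 meets AP tangentially, so KP is at right angles to AP, so K = P + (0, 12) = (57.600, 12.000). On A1, P sits at bearing -90° from K; a 143° counterclockwise sweep puts H at bearing 53°, so H = K + 12.0·(cos 53°, sin 53°) = (64.822, 21.584). Then |AH| = |H − A| = 68.321.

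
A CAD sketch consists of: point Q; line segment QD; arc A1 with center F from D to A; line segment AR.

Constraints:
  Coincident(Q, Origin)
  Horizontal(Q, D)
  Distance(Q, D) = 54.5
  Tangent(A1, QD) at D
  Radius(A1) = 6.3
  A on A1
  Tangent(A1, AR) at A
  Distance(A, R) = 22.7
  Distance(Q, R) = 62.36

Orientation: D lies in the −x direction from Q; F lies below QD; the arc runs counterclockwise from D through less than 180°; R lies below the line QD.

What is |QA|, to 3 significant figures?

61.1

Checks: ∠(FD, DQ) = 90.00° ✓; |FD| = 6.300 ✓; |FA| = 6.300 ✓; ∠(FA, AR) = 90.00° ✓; |AR| = 22.70 ✓; |QR| = 62.36 ✓.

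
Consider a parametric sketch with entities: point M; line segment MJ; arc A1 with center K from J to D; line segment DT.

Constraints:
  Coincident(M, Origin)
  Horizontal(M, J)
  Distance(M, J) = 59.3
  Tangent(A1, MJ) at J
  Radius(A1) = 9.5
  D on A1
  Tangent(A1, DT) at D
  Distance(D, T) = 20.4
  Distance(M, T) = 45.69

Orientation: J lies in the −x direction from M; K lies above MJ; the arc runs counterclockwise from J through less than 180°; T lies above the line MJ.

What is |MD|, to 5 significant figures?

51.489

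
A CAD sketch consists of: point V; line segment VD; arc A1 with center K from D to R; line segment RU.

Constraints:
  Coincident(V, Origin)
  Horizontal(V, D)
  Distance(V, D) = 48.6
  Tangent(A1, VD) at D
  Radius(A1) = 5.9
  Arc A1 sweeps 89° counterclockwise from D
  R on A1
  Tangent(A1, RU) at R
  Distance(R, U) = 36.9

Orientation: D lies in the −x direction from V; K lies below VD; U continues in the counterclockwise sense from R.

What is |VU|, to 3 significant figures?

69.7

V is at the origin; VD is horizontal with |VD| = 48.6 and D on the −x side, so D = (-48.6, 0.00). Since A1 is tangent to VD there, KD ⟂ VD, so K = D + (0, -5.9) = (-48.6, -5.90). On A1, D sits at bearing 90° from K; an 89° counterclockwise sweep puts R at bearing 179°, so R = K + 5.9·(cos 179°, sin 179°) = (-54.5, -5.80). Tangency of A1 to RU means the radius KR is perpendicular to RU, so RU runs along (−sin 179°, cos 179°); with |RU| = 36.9, U = (-55.1, -42.7). Then |VU| = |U − V| = 69.7.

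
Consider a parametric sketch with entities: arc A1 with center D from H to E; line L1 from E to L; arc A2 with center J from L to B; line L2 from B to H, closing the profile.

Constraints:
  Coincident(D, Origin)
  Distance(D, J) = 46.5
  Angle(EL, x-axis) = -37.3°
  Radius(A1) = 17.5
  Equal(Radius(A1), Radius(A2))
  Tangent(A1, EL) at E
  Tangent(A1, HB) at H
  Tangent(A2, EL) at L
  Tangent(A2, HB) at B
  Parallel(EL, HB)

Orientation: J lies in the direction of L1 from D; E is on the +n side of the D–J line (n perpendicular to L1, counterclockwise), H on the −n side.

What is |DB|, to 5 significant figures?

49.684

The slot axis is L1's direction at -37.3°, so u = (cos -37.3°, sin -37.3°) = (0.79547, -0.60599) and n = (−sin -37.3°, cos -37.3°) = (0.60599, 0.79547). D is at the origin and J lies 46.5 along u from D, so J = 46.5·u = (36.990, -28.178). Tangency of A1 to both parallel lines with radius 17.5 puts E and H at D ± 17.5·n: E = (10.605, 13.921), H = (-10.605, -13.921). Equal radii place L and B the same way about J: L = J + 17.5·n = (47.594, -14.258), B = J − 17.5·n = (26.385, -42.099). Then |DB| = |B − D| = 49.684.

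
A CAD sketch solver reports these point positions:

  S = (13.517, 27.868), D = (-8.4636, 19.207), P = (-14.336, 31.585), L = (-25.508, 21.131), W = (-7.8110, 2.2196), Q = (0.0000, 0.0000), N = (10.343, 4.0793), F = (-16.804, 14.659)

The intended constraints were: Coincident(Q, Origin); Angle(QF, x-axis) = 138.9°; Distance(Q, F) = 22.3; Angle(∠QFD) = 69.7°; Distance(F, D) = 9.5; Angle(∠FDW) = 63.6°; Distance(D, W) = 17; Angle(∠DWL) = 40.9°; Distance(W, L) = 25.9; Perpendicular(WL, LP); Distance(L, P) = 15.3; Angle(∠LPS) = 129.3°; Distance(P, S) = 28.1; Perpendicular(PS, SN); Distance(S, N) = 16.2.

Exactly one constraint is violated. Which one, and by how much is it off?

Distance(S, N) = 16.2 — off by 7.80.

Q = (0.00, 0.00) ✓; QF at 138.9° ✓; |QF| = 22.30 ✓; ∠QFD = 69.70° ✓; |FD| = 9.500 ✓; ∠FDW = 63.60° ✓; |DW| = 17.00 ✓; ∠DWL = 40.90° ✓; |WL| = 25.90 ✓; ∠(WL, LP) = 90.00° ✓; |LP| = 15.30 ✓; ∠LPS = 129.3° ✓; |PS| = 28.10 ✓; ∠(PS, SN) = 90.00° ✓; |SN| = 24.00 ✗.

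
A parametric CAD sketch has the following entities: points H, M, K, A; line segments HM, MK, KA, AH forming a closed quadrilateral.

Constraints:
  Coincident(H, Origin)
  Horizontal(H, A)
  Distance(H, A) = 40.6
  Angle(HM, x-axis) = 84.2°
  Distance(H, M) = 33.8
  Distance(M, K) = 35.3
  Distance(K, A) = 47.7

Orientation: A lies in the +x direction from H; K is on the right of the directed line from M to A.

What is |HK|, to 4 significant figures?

7.100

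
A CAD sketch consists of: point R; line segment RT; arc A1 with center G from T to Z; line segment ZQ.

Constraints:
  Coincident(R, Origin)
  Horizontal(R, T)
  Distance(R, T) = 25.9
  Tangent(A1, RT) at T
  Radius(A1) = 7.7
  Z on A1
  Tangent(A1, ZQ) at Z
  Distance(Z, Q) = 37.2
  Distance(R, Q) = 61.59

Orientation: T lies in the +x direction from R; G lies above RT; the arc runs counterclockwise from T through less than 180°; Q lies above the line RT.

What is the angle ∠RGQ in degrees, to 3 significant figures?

142°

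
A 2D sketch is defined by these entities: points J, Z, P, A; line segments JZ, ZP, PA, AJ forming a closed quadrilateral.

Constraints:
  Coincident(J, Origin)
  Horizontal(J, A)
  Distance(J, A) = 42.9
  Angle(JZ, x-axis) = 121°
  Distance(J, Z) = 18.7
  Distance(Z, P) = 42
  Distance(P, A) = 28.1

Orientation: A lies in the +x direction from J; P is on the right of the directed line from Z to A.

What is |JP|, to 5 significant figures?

24.016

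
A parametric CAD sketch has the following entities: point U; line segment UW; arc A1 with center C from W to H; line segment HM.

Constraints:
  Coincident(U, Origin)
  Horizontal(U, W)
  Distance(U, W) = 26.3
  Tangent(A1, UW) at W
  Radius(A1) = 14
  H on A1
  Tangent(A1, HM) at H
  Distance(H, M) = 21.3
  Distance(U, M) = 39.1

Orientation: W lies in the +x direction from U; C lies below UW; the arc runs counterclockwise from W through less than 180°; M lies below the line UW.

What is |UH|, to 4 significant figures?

19.60

Checks: U.y = 0.00, W.y = 0.00 ✓; |CH| = 14.00 ✓; ∠(CH, HM) = 90.00° ✓; |HM| = 21.30 ✓; |UM| = 39.10 ✓.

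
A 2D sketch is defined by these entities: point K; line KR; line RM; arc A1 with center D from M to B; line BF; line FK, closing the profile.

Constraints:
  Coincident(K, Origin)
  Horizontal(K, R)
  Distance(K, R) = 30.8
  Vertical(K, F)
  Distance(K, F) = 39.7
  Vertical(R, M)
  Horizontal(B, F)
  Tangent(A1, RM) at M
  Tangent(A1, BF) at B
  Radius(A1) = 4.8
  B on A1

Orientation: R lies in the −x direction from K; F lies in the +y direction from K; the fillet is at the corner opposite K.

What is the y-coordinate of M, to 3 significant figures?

34.9

K is at the origin; K and R share the same y with |KR| = 30.8 and R on the −x side, so R = (-30.8, 0.00). KF is vertical with |KF| = 39.7 and F on the +y side, so F = (0.00, 39.7). The virtual corner opposite K is at (-30.8, 39.7). A1 meets RM tangentially, so DM is at right angles to RM and the tangent condition forces DB to be normal to BF, with radius 4.8, so the center D sits 4.8 in from both sides at D = (-26.0, 34.9). That places the tangent points at M = (-30.8, 34.9) on RM and B = (-26.0, 39.7) on BF. So M.y = 34.9.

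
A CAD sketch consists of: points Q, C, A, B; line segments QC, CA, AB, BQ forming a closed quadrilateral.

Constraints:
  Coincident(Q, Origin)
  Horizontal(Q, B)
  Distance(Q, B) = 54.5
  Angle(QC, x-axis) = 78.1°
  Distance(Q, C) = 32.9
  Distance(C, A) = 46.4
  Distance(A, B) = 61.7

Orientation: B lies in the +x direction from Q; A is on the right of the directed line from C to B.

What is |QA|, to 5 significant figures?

13.774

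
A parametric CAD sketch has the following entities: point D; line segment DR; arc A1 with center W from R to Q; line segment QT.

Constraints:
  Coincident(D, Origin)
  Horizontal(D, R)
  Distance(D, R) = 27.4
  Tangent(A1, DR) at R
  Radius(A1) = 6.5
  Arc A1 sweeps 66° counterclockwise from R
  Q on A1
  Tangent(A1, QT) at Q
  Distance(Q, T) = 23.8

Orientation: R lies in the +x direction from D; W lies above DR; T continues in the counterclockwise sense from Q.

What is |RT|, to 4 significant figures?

29.99

On A1, R sits at bearing -90° from W; a 66° counterclockwise sweep puts Q at bearing -24°, so Q = W + 6.5·(cos -24°, sin -24°) = (33.34, 3.856). A1 meets QT tangentially, so WQ is at right angles to QT, so QT runs along (−sin -24°, cos -24°); with |QT| = 23.8, T = (43.02, 25.60). Then |RT| = |T − R| = 29.99.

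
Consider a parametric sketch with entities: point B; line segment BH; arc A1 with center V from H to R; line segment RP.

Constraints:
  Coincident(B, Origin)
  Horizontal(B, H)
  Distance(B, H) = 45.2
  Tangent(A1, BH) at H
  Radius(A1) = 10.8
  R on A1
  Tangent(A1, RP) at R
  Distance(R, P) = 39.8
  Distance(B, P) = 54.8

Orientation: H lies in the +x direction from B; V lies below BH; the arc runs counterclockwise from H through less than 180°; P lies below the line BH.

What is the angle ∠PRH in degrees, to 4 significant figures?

140.6°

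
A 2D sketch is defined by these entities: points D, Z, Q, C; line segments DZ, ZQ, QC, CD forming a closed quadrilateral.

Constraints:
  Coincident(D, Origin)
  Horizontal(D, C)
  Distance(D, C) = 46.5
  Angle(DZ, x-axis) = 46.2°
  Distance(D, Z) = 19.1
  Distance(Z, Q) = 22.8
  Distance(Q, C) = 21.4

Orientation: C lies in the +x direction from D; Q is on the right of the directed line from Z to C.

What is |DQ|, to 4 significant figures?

26.29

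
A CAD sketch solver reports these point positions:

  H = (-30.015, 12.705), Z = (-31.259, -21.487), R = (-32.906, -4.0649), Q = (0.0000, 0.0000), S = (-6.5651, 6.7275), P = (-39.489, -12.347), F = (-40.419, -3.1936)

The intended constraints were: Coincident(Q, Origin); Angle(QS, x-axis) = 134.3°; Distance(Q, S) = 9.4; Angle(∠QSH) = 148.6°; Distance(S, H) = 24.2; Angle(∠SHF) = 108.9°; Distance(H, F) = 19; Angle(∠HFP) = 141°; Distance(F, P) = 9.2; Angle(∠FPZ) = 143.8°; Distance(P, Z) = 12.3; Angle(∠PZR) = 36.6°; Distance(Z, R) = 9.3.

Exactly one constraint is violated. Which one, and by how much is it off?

Distance(Z, R) = 9.3 — off by 8.20.

Q = (0.00, 0.00) ✓; QS at 134.3° ✓; |QS| = 9.400 ✓; ∠QSH = 148.6° ✓; |SH| = 24.20 ✓; ∠SHF = 108.9° ✓; |HF| = 19.00 ✓; ∠HFP = 141.0° ✓; |FP| = 9.201 ✓; ∠FPZ = 143.8° ✓; |PZ| = 12.30 ✓; ∠PZR = 36.60° ✓; |ZR| = 17.50 ✗.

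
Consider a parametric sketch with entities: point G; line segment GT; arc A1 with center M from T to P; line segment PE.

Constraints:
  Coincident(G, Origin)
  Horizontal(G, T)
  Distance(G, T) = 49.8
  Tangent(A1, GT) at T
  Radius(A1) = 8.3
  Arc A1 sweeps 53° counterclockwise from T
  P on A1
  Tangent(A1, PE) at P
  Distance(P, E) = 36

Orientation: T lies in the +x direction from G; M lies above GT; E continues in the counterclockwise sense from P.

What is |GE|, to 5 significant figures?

84.417

G is at the origin; GT is horizontal with |GT| = 49.8 and T on the +x side, so T = (49.800, 0.0000). Since A1 is tangent to GT there, MT ⟂ GT, so M = T + (0, 8.3) = (49.800, 8.3000). On A1, T sits at bearing -90° from M; a 53° counterclockwise sweep puts P at bearing -37°, so P = M + 8.3·(cos -37°, sin -37°) = (56.429, 3.3049). Tangency of A1 to PE means the radius MP is perpendicular to PE, so PE runs along (−sin -37°, cos -37°); with |PE| = 36.0, E = (78.094, 32.056). Then |GE| = |E − G| = 84.417.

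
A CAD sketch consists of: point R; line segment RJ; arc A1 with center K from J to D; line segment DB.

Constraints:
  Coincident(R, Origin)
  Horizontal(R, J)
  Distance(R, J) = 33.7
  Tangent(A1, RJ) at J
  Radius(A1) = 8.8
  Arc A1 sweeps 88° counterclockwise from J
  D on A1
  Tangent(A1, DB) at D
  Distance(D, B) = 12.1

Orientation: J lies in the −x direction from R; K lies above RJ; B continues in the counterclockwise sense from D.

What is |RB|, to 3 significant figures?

32.0

On A1, J sits at bearing -90° from K; an 88° counterclockwise sweep puts D at bearing -2°, so D = K + 8.8·(cos -2°, sin -2°) = (-24.9, 8.49). The tangent condition forces KD to be normal to DB, so DB runs along (−sin -2°, cos -2°); with |DB| = 12.1, B = (-24.5, 20.6). Then |RB| = |B − R| = 32.0.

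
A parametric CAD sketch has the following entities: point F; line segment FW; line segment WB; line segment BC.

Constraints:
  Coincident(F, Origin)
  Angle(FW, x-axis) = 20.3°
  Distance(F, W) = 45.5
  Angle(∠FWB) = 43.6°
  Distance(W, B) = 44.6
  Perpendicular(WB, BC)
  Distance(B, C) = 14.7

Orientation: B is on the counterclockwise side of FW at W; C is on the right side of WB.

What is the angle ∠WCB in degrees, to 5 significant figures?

71.758°

∠FWB = 43.6°, so WB runs at 20.3° + (180° − 43.6°) = 156.70° from the x-axis; with |WB| = 44.6, B = W + 44.6·(cos 156.70°, sin 156.70°) = (1.7112, 33.427). WB ⟂ BC; with |BC| = 14.7 on the right of WB, C = B + 14.7·(0.39555, 0.91845) = (7.5258, 46.928). Then cos ∠WCB = CW·CB / (|CW||CB|), giving 71.758°.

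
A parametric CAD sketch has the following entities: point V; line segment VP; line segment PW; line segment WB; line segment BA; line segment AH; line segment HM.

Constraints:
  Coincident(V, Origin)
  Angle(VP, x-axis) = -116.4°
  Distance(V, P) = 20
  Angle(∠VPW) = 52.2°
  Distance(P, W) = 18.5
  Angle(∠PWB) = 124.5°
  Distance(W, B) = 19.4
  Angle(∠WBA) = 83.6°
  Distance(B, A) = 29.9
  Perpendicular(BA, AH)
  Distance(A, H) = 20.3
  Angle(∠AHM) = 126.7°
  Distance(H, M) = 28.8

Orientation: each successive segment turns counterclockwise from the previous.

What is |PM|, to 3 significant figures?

15.1

V is at the origin; VP runs at -116.4° with length 20.0, so P = (-8.89, -17.9). ∠VPW = 52.2° gives PW at 11.4° from the x-axis; with |PW| = 18.5, W = (9.24, -14.3). ∠PWB = 124.5° gives WB at 66.9° from the x-axis; with |WB| = 19.4, B = (16.9, 3.59). ∠WBA = 83.6° gives BA at 163° from the x-axis; with |BA| = 29.9, A = (-11.8, 12.2). The perpendicularity gives AH at right angles to BA, so AH runs at -107°; with |AH| = 20.3, H = (-17.6, -7.26). ∠AHM = 126.7° gives HM at -53.4° from the x-axis; with |HM| = 28.8, M = (-0.447, -30.4). Then |PM| = |M − P| = 15.1.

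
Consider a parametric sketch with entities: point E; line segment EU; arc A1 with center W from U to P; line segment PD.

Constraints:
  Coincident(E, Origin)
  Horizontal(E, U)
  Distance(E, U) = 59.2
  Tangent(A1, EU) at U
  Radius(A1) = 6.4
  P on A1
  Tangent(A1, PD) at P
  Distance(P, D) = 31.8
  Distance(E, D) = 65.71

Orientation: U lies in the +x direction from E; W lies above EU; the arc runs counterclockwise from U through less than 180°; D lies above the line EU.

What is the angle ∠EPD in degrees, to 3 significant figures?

76.0°

Checks: |EU| = 59.20 ✓; |WP| = 6.400 ✓; ∠(WP, PD) = 90.00° ✓; |PD| = 31.80 ✓; |ED| = 65.71 ✓.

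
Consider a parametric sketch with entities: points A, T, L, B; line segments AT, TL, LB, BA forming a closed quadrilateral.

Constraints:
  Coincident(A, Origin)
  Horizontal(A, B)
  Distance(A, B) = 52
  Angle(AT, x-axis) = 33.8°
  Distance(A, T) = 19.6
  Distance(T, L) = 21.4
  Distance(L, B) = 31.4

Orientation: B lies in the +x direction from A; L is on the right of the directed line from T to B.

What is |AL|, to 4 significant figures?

24.16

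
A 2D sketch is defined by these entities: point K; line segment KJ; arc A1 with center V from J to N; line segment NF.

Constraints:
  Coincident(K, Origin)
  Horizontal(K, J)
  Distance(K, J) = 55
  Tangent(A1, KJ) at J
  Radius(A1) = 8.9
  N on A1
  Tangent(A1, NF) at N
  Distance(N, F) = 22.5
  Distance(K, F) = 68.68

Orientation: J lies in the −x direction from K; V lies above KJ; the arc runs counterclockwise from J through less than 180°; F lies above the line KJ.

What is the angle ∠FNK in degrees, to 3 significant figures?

141°

Checks: |VN| = 8.900 ✓; ∠(VN, NF) = 90.00° ✓; |NF| = 22.50 ✓; |KF| = 68.68 ✓.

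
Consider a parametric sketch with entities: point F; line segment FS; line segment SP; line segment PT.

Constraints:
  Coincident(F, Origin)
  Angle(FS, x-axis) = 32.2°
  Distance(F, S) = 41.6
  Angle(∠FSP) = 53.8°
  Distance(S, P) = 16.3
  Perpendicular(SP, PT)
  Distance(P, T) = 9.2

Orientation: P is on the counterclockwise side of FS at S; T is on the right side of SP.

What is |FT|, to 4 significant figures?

43.56

F is at the origin; FS runs at 32.2° with length 41.6, so S = 41.6·(cos 32.2°, sin 32.2°) = (35.20, 22.17). ∠FSP = 53.8°, so SP runs at 32.2° + (180° − 53.8°) = 158.4° from the x-axis; with |SP| = 16.3, P = S + 16.3·(cos 158.4°, sin 158.4°) = (20.05, 28.17). SP is perpendicular to PT; with |PT| = 9.2 on the right of SP, T = P + 9.2·(0.3681, 0.9298) = (23.43, 36.72). Then |FT| = |T − F| = 43.56.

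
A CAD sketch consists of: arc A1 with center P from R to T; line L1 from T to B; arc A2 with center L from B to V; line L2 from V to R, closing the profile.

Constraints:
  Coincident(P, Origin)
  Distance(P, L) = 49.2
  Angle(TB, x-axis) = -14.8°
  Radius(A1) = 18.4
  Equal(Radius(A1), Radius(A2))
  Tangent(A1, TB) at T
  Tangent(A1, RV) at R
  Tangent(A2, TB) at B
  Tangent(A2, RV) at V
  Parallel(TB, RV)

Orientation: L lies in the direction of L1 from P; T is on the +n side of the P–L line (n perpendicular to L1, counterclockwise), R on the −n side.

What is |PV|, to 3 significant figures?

52.5

The slot axis is L1's direction at -14.8°, so u = (cos -14.8°, sin -14.8°) = (0.967, -0.255) and n = (−sin -14.8°, cos -14.8°) = (0.255, 0.967). P is at the origin and L lies 49.2 along u from P, so L = 49.2·u = (47.6, -12.6). Tangency of A1 to both parallel lines with radius 18.4 puts T and R at P ± 18.4·n: T = (4.70, 17.8), R = (-4.70, -17.8). Equal radii place B and V the same way about L: B = L + 18.4·n = (52.3, 5.22), V = L − 18.4·n = (42.9, -30.4). Then |PV| = |V − P| = 52.5.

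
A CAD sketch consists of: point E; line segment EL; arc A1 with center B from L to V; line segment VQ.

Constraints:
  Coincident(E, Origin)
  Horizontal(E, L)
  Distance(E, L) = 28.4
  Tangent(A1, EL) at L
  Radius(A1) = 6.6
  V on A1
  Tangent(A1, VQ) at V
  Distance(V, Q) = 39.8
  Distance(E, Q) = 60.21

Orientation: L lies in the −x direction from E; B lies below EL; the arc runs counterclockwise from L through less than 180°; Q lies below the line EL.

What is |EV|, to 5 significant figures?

35.438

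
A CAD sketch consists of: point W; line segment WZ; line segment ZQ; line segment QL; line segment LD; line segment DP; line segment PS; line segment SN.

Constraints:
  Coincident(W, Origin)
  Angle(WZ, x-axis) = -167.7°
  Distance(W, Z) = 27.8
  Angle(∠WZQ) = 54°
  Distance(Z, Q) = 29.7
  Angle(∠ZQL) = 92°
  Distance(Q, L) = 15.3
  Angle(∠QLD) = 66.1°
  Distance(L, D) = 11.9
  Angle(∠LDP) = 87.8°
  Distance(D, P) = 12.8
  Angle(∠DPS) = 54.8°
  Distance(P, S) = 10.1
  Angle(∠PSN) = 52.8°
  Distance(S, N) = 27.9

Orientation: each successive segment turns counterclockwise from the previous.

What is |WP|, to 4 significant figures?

24.68

W is at the origin; WZ runs at -167.7° with length 27.8, so Z = (-27.16, -5.922). ∠WZQ = 54.0° gives ZQ at -41.70° from the x-axis; with |ZQ| = 29.7, Q = (-4.987, -25.68). ∠ZQL = 92.0° gives QL at 46.30° from the x-axis; with |QL| = 15.3, L = (5.584, -14.62). ∠QLD = 66.1° gives LD at 160.2° from the x-axis; with |LD| = 11.9, D = (-5.613, -10.59). ∠LDP = 87.8° gives DP at -107.6° from the x-axis; with |DP| = 12.8, P = (-9.483, -22.79). Then |WP| = |P − W| = 24.68.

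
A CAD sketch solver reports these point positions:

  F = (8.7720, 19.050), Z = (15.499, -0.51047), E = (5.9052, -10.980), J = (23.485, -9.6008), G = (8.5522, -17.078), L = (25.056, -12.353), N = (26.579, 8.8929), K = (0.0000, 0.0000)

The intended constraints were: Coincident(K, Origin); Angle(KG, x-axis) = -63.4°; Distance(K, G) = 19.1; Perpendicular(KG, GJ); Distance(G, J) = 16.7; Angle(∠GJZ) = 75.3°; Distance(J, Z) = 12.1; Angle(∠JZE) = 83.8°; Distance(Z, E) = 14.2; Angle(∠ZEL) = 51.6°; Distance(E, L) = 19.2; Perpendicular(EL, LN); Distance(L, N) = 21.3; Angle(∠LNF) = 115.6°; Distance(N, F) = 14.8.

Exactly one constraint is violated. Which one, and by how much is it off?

Distance(N, F) = 14.8 — off by 5.70.

K = (0.00, 0.00) ✓; KG at -63.40° ✓; |KG| = 19.10 ✓; ∠(KG, GJ) = 90.00° ✓; |GJ| = 16.70 ✓; ∠GJZ = 75.30° ✓; |JZ| = 12.10 ✓; ∠JZE = 83.80° ✓; |ZE| = 14.20 ✓; ∠ZEL = 51.60° ✓; |EL| = 19.20 ✓; ∠(EL, LN) = 90.00° ✓; |LN| = 21.30 ✓; ∠LNF = 115.6° ✓; |NF| = 20.50 ✗.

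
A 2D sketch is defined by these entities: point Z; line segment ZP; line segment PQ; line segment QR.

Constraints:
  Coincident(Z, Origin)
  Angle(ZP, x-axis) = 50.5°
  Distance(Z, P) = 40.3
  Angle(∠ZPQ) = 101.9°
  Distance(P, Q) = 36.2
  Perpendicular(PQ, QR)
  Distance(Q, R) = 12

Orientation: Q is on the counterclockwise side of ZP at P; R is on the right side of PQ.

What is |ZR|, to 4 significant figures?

68.02

Z is at the origin; ZP runs at 50.5° with length 40.3, so P = 40.3·(cos 50.5°, sin 50.5°) = (25.63, 31.10). ∠ZPQ = 101.9°, so PQ runs at 50.5° + (180° − 101.9°) = 128.6° from the x-axis; with |PQ| = 36.2, Q = P + 36.2·(cos 128.6°, sin 128.6°) = (3.050, 59.39). PQ ⟂ QR; with |QR| = 12.0 on the right of PQ, R = Q + 12.0·(0.7815, 0.6239) = (12.43, 66.87). Then |ZR| = |R − Z| = 68.02.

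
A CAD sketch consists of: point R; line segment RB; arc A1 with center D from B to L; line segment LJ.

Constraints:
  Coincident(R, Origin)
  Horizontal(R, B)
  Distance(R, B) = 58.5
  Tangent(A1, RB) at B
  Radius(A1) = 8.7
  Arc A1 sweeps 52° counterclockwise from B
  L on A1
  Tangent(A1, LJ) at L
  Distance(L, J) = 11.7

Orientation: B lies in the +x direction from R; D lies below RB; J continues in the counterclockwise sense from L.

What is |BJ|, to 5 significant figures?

18.855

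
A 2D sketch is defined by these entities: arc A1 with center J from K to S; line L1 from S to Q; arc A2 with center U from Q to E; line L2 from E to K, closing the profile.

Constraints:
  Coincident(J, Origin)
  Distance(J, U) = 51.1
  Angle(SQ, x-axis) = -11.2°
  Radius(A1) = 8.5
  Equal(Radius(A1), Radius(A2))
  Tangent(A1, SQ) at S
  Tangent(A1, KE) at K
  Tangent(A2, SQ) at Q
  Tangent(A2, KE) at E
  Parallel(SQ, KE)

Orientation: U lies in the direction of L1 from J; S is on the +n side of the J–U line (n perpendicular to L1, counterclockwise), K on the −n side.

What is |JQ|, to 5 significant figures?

51.802

The slot axis is L1's direction at -11.2°, so u = (cos -11.2°, sin -11.2°) = (0.98096, -0.19423) and n = (−sin -11.2°, cos -11.2°) = (0.19423, 0.98096). J is at the origin and U lies 51.1 along u from J, so U = 51.1·u = (50.127, -9.9254). Tangency of A1 to both parallel lines with radius 8.5 puts S and K at J ± 8.5·n: S = (1.6510, 8.3381), K = (-1.6510, -8.3381). Equal radii place Q and E the same way about U: Q = U + 8.5·n = (51.778, -1.5873), E = U − 8.5·n = (48.476, -18.263). Then |JQ| = |Q − J| = 51.802.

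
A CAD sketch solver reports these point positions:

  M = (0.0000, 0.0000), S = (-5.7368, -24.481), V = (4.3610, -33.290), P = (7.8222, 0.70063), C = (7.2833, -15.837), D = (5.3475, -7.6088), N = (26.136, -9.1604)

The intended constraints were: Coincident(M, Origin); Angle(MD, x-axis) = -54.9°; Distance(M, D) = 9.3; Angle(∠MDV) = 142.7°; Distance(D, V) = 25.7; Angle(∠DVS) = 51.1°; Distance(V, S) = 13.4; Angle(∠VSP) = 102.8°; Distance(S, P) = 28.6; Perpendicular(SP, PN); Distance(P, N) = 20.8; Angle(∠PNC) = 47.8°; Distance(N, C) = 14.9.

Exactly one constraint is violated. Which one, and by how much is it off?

Distance(N, C) = 14.9 — off by 5.10.

M = (0.00, 0.00) ✓; MD at -54.90° ✓; |MD| = 9.300 ✓; ∠MDV = 142.7° ✓; |DV| = 25.70 ✓; ∠DVS = 51.10° ✓; |VS| = 13.40 ✓; ∠VSP = 102.8° ✓; |SP| = 28.60 ✓; ∠(SP, PN) = 90.00° ✓; |PN| = 20.80 ✓; ∠PNC = 47.80° ✓; |NC| = 20.00 ✗.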